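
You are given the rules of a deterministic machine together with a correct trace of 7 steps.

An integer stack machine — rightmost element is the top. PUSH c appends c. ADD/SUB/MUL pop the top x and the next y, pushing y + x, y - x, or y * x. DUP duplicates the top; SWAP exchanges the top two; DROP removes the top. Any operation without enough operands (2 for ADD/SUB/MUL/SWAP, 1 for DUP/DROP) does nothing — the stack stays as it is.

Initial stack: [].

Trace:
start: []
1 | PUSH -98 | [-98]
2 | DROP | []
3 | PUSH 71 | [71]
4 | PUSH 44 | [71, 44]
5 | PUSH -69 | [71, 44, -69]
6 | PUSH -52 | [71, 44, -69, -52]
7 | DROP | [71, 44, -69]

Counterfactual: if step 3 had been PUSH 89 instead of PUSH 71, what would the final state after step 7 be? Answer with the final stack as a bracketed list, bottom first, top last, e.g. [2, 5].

(re-executing from step 3 with the substitution; state before step 3: [])
3 | PUSH 89 | [89]
4 | PUSH 44 | [89, 44]
5 | PUSH -69 | [89, 44, -69]
6 | PUSH -52 | [89, 44, -69, -52]
7 | DROP | [89, 44, -69]

[89, 44, -69]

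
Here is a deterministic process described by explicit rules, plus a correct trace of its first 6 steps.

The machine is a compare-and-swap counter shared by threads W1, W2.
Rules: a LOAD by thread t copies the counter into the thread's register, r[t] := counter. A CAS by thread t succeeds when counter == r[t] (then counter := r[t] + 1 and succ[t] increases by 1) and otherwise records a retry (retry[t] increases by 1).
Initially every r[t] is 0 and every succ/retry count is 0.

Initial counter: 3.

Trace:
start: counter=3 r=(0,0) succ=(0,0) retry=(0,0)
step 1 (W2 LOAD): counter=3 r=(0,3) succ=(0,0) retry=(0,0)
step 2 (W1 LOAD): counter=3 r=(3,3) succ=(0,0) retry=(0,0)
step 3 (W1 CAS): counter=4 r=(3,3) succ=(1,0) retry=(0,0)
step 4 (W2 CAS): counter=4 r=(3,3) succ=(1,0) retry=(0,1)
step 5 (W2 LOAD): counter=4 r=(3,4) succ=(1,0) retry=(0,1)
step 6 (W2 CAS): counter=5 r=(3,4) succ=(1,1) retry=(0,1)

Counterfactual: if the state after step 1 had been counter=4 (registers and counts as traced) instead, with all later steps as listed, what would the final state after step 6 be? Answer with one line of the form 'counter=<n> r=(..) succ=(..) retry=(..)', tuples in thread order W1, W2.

counter=6 r=(4,5) succ=(1,1) retry=(0,1)

state after step 1 := counter=4 r=(0,3) succ=(0,0) retry=(0,0)
step 2 (W1 LOAD): counter=4 r=(4,3) succ=(0,0) retry=(0,0)
step 3 (W1 CAS): counter=5 r=(4,3) succ=(1,0) retry=(0,0)
step 4 (W2 CAS): counter=5 r=(4,3) succ=(1,0) retry=(0,1)
step 5 (W2 LOAD): counter=5 r=(4,5) succ=(1,0) retry=(0,1)
step 6 (W2 CAS): counter=6 r=(4,5) succ=(1,1) retry=(0,1)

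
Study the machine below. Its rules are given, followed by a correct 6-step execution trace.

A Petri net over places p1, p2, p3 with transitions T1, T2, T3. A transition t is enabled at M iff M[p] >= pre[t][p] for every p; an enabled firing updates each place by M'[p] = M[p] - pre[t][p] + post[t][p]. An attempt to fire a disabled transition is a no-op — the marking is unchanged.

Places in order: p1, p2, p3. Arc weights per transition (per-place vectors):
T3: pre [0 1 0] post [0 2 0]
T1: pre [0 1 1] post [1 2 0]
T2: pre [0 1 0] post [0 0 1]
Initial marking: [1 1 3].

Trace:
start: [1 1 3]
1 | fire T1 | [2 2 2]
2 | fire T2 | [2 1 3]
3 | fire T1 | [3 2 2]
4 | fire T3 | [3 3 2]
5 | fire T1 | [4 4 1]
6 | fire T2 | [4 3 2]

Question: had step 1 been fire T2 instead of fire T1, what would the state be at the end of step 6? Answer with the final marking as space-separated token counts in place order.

1 0 4

(re-executing from step 1 with the substitution; state before step 1: [1 1 3])
1 | fire T2 | [1 0 4]
2 | fire T2 | [1 0 4]
3 | fire T1 | [1 0 4]
4 | fire T3 | [1 0 4]
5 | fire T1 | [1 0 4]
6 | fire T2 | [1 0 4]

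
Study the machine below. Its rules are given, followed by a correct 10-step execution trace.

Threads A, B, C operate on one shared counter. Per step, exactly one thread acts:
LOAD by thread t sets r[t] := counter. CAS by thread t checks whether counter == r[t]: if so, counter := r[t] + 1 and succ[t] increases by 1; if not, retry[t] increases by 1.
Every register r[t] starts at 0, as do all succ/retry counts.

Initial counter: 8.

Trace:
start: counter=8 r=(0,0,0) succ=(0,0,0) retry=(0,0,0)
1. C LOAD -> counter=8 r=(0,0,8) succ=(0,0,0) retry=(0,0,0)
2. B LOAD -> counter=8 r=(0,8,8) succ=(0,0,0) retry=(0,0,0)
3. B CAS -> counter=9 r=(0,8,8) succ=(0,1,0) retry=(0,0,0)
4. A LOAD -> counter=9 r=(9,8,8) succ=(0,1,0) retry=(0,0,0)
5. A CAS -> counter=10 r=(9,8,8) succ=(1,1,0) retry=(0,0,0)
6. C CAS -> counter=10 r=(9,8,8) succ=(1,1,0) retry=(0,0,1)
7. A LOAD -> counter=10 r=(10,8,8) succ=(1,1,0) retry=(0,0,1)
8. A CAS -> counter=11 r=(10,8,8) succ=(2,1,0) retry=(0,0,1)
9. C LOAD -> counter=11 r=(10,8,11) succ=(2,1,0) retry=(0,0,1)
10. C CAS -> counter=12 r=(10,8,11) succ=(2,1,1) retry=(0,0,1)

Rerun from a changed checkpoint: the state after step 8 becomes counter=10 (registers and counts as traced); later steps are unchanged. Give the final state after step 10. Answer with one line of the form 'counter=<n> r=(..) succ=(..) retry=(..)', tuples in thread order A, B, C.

state after step 8 := counter=10 r=(10,8,8) succ=(2,1,0) retry=(0,0,1)
9. C LOAD -> counter=10 r=(10,8,10) succ=(2,1,0) retry=(0,0,1)
10. C CAS -> counter=11 r=(10,8,10) succ=(2,1,1) retry=(0,0,1)

counter=11 r=(10,8,10) succ=(2,1,1) retry=(0,0,1)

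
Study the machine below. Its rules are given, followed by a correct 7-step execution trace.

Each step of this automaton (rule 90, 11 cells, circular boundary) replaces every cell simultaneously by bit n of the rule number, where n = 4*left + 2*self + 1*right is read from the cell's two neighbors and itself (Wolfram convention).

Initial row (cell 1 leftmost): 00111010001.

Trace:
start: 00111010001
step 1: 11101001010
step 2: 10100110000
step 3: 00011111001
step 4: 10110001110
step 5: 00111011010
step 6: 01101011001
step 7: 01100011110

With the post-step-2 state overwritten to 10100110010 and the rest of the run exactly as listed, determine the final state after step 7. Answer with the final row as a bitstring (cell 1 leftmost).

00111001110

state after step 2 := 10100110010
step 3: 00011111100
step 4: 00110000110
step 5: 01111001111
step 6: 01001111001
step 7: 00111001110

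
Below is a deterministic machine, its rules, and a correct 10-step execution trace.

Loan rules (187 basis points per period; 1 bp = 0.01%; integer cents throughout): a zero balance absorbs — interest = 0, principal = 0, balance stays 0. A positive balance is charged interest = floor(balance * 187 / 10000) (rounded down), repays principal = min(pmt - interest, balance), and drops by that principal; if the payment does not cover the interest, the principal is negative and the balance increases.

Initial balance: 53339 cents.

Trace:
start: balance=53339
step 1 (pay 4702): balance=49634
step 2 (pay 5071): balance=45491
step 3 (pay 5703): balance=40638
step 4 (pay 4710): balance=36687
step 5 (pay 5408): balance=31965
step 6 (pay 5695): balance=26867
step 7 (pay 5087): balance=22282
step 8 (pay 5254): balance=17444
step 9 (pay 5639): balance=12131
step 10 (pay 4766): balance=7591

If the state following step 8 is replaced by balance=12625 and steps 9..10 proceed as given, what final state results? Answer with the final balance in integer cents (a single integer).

2591

state after step 8 := balance=12625
step 9 (pay 5639): balance=7222
step 10 (pay 4766): balance=2591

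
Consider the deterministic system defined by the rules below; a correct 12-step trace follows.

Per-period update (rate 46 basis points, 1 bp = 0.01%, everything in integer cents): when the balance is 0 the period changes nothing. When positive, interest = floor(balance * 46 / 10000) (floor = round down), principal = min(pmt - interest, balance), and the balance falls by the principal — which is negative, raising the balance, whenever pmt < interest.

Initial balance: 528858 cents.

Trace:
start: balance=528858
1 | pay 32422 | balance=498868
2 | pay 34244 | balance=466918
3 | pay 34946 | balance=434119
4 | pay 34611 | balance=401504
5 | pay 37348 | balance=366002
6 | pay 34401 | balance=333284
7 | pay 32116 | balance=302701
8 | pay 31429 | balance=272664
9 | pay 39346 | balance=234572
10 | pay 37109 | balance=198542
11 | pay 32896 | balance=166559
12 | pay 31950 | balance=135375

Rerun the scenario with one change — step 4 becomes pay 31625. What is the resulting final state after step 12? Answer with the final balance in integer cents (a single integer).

(re-executing from step 4 with the substitution; state before step 4: balance=434119)
4 | pay 31625 | balance=404490
5 | pay 37348 | balance=369002
6 | pay 34401 | balance=336298
7 | pay 32116 | balance=305728
8 | pay 31429 | balance=275705
9 | pay 39346 | balance=237627
10 | pay 37109 | balance=201611
11 | pay 32896 | balance=169642
12 | pay 31950 | balance=138472

138472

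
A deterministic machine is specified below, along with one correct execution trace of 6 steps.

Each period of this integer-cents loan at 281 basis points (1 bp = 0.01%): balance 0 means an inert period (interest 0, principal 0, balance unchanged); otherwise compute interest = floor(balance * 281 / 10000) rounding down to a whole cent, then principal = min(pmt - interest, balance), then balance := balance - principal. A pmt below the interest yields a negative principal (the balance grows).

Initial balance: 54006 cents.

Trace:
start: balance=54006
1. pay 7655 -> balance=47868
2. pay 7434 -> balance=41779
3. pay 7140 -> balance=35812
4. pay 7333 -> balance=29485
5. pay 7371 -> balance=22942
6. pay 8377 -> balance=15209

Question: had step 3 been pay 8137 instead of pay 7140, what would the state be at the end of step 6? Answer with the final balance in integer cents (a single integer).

14126

(re-executing from step 3 with the substitution; state before step 3: balance=41779)
3. pay 8137 -> balance=34815
4. pay 7333 -> balance=28460
5. pay 7371 -> balance=21888
6. pay 8377 -> balance=14126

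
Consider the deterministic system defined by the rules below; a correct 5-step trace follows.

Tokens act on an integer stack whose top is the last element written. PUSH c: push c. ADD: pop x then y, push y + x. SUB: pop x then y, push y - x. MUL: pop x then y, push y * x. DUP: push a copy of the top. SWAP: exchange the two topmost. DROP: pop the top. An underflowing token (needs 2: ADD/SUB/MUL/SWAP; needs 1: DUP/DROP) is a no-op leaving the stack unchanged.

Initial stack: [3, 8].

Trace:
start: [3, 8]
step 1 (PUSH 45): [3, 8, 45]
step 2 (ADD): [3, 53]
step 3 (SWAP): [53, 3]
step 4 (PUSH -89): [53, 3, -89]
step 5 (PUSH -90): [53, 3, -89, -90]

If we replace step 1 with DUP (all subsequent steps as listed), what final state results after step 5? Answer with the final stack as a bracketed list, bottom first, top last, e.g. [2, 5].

[16, 3, -89, -90]

(re-executing from step 1 with the substitution; state before step 1: [3, 8])
step 1 (DUP): [3, 8, 8]
step 2 (ADD): [3, 16]
step 3 (SWAP): [16, 3]
step 4 (PUSH -89): [16, 3, -89]
step 5 (PUSH -90): [16, 3, -89, -90]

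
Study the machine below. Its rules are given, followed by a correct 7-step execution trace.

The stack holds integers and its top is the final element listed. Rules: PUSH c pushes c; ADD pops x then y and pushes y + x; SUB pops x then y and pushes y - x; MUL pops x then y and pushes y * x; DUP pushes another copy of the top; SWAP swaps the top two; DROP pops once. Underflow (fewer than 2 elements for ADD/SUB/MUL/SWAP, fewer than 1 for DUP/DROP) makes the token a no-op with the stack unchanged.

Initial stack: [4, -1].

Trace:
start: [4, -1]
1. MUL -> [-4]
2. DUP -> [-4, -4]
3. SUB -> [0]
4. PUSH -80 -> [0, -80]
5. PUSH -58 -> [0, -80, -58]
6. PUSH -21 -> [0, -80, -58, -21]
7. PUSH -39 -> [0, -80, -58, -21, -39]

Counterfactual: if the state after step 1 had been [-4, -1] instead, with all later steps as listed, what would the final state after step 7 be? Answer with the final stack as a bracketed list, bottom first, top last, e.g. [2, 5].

[-4, 0, -80, -58, -21, -39]

state after step 1 := [-4, -1]
2. DUP -> [-4, -1, -1]
3. SUB -> [-4, 0]
4. PUSH -80 -> [-4, 0, -80]
5. PUSH -58 -> [-4, 0, -80, -58]
6. PUSH -21 -> [-4, 0, -80, -58, -21]
7. PUSH -39 -> [-4, 0, -80, -58, -21, -39]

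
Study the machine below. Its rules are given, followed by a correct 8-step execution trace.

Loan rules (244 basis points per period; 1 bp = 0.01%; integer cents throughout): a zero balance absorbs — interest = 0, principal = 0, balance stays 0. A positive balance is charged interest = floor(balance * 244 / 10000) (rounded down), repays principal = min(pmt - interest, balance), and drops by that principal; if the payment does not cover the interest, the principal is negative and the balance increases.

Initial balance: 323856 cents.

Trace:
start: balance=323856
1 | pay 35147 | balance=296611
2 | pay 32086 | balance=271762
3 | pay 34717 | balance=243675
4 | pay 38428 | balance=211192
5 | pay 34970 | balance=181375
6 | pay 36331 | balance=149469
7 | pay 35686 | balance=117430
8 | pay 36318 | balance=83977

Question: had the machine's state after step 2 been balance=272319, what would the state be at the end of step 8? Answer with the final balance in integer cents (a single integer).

state after step 2 := balance=272319
3 | pay 34717 | balance=244246
4 | pay 38428 | balance=211777
5 | pay 34970 | balance=181974
6 | pay 36331 | balance=150083
7 | pay 35686 | balance=118059
8 | pay 36318 | balance=84621

84621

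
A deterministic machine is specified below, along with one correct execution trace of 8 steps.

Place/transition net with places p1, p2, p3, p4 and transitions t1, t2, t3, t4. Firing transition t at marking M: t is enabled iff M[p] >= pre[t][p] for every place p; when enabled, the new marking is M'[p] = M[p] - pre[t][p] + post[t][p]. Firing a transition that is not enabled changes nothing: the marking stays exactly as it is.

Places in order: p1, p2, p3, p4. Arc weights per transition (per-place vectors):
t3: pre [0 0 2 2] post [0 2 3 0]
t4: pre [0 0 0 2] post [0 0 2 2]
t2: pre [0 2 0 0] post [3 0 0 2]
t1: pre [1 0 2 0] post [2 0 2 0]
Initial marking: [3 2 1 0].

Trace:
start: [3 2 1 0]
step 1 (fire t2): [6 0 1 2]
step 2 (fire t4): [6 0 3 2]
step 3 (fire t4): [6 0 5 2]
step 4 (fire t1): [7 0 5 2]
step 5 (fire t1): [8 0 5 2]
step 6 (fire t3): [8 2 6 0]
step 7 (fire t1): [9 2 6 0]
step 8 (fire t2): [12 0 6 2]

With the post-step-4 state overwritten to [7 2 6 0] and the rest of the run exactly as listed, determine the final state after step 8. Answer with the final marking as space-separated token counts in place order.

state after step 4 := [7 2 6 0]
step 5 (fire t1): [8 2 6 0]
step 6 (fire t3): [8 2 6 0]
step 7 (fire t1): [9 2 6 0]
step 8 (fire t2): [12 0 6 2]

12 0 6 2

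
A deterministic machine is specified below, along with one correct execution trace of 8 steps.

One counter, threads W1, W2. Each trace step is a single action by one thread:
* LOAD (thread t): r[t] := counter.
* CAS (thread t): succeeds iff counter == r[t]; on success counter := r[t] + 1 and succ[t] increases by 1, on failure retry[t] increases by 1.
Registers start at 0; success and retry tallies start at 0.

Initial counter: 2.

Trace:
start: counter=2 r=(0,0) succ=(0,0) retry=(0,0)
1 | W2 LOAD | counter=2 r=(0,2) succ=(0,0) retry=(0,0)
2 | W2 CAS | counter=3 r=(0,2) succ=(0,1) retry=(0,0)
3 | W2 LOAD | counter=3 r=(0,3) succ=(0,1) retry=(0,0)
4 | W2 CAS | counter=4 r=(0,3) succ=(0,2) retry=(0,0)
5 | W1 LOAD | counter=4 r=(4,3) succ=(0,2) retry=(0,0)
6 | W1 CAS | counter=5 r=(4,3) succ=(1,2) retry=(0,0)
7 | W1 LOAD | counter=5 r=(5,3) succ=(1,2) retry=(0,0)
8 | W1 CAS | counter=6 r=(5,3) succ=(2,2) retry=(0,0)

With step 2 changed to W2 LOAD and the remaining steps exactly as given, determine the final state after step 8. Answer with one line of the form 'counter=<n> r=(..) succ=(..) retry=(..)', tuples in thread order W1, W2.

(re-executing from step 2 with the substitution; state before step 2: counter=2 r=(0,2) succ=(0,0) retry=(0,0))
2 | W2 LOAD | counter=2 r=(0,2) succ=(0,0) retry=(0,0)
3 | W2 LOAD | counter=2 r=(0,2) succ=(0,0) retry=(0,0)
4 | W2 CAS | counter=3 r=(0,2) succ=(0,1) retry=(0,0)
5 | W1 LOAD | counter=3 r=(3,2) succ=(0,1) retry=(0,0)
6 | W1 CAS | counter=4 r=(3,2) succ=(1,1) retry=(0,0)
7 | W1 LOAD | counter=4 r=(4,2) succ=(1,1) retry=(0,0)
8 | W1 CAS | counter=5 r=(4,2) succ=(2,1) retry=(0,0)

counter=5 r=(4,2) succ=(2,1) retry=(0,0)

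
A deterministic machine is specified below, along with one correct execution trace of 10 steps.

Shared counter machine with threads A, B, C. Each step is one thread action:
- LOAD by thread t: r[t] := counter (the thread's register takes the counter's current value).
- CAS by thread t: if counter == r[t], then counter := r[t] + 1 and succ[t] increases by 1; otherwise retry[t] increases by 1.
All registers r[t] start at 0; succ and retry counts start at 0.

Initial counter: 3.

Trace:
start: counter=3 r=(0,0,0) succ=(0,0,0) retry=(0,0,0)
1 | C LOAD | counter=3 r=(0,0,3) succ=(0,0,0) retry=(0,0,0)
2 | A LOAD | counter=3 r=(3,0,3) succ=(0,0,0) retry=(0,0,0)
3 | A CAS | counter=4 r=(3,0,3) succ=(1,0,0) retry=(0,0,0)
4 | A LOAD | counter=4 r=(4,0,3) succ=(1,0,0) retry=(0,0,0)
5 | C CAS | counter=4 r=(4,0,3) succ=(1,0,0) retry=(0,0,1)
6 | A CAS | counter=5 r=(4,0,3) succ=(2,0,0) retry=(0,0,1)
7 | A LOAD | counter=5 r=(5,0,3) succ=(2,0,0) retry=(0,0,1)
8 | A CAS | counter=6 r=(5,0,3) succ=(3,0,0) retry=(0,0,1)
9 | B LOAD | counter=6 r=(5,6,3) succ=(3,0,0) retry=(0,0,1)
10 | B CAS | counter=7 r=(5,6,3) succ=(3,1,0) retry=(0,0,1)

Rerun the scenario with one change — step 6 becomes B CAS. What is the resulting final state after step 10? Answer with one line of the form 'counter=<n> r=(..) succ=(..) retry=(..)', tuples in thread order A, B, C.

(re-executing from step 6 with the substitution; state before step 6: counter=4 r=(4,0,3) succ=(1,0,0) retry=(0,0,1))
6 | B CAS | counter=4 r=(4,0,3) succ=(1,0,0) retry=(0,1,1)
7 | A LOAD | counter=4 r=(4,0,3) succ=(1,0,0) retry=(0,1,1)
8 | A CAS | counter=5 r=(4,0,3) succ=(2,0,0) retry=(0,1,1)
9 | B LOAD | counter=5 r=(4,5,3) succ=(2,0,0) retry=(0,1,1)
10 | B CAS | counter=6 r=(4,5,3) succ=(2,1,0) retry=(0,1,1)

counter=6 r=(4,5,3) succ=(2,1,0) retry=(0,1,1)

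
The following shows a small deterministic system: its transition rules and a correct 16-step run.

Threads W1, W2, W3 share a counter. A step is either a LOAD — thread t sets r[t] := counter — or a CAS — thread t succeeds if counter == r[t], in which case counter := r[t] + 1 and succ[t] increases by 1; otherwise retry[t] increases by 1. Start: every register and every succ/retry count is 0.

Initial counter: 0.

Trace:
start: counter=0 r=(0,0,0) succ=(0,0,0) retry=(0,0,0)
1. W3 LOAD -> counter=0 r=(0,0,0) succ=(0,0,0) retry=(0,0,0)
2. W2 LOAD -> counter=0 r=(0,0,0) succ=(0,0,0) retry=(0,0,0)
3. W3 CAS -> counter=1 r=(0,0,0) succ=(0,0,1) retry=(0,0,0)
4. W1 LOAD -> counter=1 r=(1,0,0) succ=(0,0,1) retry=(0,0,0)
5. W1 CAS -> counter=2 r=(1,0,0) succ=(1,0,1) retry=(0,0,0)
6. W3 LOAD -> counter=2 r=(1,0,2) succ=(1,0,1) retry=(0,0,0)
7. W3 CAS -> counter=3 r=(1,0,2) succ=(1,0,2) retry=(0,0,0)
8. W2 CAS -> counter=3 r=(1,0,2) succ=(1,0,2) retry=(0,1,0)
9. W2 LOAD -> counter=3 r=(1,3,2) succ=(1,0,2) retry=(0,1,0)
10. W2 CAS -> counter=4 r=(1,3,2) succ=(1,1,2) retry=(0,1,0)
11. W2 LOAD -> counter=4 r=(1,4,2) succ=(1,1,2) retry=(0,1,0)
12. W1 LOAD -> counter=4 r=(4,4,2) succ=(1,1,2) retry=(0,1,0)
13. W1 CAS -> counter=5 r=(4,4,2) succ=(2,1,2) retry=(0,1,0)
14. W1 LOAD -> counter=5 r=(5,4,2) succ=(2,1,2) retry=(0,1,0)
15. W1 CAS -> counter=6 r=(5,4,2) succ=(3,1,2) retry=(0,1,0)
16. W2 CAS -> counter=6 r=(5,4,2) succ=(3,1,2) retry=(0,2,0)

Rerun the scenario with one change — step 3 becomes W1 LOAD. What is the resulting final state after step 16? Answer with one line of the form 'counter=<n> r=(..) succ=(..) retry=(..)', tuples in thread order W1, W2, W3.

counter=5 r=(4,3,1) succ=(3,1,1) retry=(0,2,0)

(re-executing from step 3 with the substitution; state before step 3: counter=0 r=(0,0,0) succ=(0,0,0) retry=(0,0,0))
3. W1 LOAD -> counter=0 r=(0,0,0) succ=(0,0,0) retry=(0,0,0)
4. W1 LOAD -> counter=0 r=(0,0,0) succ=(0,0,0) retry=(0,0,0)
5. W1 CAS -> counter=1 r=(0,0,0) succ=(1,0,0) retry=(0,0,0)
6. W3 LOAD -> counter=1 r=(0,0,1) succ=(1,0,0) retry=(0,0,0)
7. W3 CAS -> counter=2 r=(0,0,1) succ=(1,0,1) retry=(0,0,0)
8. W2 CAS -> counter=2 r=(0,0,1) succ=(1,0,1) retry=(0,1,0)
9. W2 LOAD -> counter=2 r=(0,2,1) succ=(1,0,1) retry=(0,1,0)
10. W2 CAS -> counter=3 r=(0,2,1) succ=(1,1,1) retry=(0,1,0)
11. W2 LOAD -> counter=3 r=(0,3,1) succ=(1,1,1) retry=(0,1,0)
12. W1 LOAD -> counter=3 r=(3,3,1) succ=(1,1,1) retry=(0,1,0)
13. W1 CAS -> counter=4 r=(3,3,1) succ=(2,1,1) retry=(0,1,0)
14. W1 LOAD -> counter=4 r=(4,3,1) succ=(2,1,1) retry=(0,1,0)
15. W1 CAS -> counter=5 r=(4,3,1) succ=(3,1,1) retry=(0,1,0)
16. W2 CAS -> counter=5 r=(4,3,1) succ=(3,1,1) retry=(0,2,0)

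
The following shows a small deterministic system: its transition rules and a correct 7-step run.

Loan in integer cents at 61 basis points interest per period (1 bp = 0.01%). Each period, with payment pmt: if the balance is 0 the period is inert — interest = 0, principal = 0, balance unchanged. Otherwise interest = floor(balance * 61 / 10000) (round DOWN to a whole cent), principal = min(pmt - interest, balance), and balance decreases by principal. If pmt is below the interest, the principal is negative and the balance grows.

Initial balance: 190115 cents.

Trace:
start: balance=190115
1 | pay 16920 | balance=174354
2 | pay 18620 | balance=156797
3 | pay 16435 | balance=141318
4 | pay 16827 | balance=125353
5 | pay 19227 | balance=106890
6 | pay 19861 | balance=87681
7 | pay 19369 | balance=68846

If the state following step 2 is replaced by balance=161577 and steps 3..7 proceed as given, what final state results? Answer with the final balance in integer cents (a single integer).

state after step 2 := balance=161577
3 | pay 16435 | balance=146127
4 | pay 16827 | balance=130191
5 | pay 19227 | balance=111758
6 | pay 19861 | balance=92578
7 | pay 19369 | balance=73773

73773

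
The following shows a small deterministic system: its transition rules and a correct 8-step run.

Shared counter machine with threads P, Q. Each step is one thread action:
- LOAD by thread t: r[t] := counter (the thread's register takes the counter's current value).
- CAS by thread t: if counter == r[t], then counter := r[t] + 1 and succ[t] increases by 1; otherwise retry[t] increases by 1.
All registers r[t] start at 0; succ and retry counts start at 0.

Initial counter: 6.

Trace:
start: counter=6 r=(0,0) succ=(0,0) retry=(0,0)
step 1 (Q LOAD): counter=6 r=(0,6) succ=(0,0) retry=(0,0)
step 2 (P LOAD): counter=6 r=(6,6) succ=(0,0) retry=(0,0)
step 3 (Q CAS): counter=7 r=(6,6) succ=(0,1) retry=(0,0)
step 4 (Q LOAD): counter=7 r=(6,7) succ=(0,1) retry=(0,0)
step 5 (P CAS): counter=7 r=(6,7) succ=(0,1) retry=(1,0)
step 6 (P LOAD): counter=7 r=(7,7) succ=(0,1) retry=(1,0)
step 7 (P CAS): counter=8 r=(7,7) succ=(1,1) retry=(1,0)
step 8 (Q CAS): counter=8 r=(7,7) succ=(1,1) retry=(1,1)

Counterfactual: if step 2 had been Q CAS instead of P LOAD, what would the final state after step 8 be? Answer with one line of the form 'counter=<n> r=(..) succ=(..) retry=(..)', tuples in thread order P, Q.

counter=8 r=(7,7) succ=(1,1) retry=(1,2)

(re-executing from step 2 with the substitution; state before step 2: counter=6 r=(0,6) succ=(0,0) retry=(0,0))
step 2 (Q CAS): counter=7 r=(0,6) succ=(0,1) retry=(0,0)
step 3 (Q CAS): counter=7 r=(0,6) succ=(0,1) retry=(0,1)
step 4 (Q LOAD): counter=7 r=(0,7) succ=(0,1) retry=(0,1)
step 5 (P CAS): counter=7 r=(0,7) succ=(0,1) retry=(1,1)
step 6 (P LOAD): counter=7 r=(7,7) succ=(0,1) retry=(1,1)
step 7 (P CAS): counter=8 r=(7,7) succ=(1,1) retry=(1,1)
step 8 (Q CAS): counter=8 r=(7,7) succ=(1,1) retry=(1,2)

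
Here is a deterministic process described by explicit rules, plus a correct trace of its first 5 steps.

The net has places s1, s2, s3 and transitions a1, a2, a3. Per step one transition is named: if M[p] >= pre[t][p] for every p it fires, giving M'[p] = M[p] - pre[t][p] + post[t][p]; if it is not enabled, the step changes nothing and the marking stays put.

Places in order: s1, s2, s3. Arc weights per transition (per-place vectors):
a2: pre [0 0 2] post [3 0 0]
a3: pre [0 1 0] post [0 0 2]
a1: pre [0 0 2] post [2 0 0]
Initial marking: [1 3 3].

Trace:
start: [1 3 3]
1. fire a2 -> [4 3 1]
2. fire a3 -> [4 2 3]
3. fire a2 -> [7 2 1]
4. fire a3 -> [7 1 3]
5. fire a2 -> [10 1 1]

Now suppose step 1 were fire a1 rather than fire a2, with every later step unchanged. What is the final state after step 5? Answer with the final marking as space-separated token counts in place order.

9 1 1

(re-executing from step 1 with the substitution; state before step 1: [1 3 3])
1. fire a1 -> [3 3 1]
2. fire a3 -> [3 2 3]
3. fire a2 -> [6 2 1]
4. fire a3 -> [6 1 3]
5. fire a2 -> [9 1 1]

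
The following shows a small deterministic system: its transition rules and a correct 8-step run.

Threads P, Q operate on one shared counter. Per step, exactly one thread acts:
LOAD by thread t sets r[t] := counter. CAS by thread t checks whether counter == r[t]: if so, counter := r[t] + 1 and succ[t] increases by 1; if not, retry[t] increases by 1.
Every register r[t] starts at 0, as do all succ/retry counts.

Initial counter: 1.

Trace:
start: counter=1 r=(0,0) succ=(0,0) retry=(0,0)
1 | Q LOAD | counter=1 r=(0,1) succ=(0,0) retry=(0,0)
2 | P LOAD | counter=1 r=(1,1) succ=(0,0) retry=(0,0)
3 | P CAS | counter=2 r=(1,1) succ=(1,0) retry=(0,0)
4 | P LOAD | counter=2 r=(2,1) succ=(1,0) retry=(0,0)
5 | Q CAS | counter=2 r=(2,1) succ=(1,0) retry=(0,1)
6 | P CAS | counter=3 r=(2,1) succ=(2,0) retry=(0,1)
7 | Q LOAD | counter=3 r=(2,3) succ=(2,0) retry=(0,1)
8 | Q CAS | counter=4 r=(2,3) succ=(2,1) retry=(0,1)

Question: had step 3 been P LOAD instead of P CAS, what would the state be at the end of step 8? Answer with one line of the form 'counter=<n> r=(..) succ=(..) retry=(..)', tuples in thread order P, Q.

counter=3 r=(1,2) succ=(0,2) retry=(1,0)

(re-executing from step 3 with the substitution; state before step 3: counter=1 r=(1,1) succ=(0,0) retry=(0,0))
3 | P LOAD | counter=1 r=(1,1) succ=(0,0) retry=(0,0)
4 | P LOAD | counter=1 r=(1,1) succ=(0,0) retry=(0,0)
5 | Q CAS | counter=2 r=(1,1) succ=(0,1) retry=(0,0)
6 | P CAS | counter=2 r=(1,1) succ=(0,1) retry=(1,0)
7 | Q LOAD | counter=2 r=(1,2) succ=(0,1) retry=(1,0)
8 | Q CAS | counter=3 r=(1,2) succ=(0,2) retry=(1,0)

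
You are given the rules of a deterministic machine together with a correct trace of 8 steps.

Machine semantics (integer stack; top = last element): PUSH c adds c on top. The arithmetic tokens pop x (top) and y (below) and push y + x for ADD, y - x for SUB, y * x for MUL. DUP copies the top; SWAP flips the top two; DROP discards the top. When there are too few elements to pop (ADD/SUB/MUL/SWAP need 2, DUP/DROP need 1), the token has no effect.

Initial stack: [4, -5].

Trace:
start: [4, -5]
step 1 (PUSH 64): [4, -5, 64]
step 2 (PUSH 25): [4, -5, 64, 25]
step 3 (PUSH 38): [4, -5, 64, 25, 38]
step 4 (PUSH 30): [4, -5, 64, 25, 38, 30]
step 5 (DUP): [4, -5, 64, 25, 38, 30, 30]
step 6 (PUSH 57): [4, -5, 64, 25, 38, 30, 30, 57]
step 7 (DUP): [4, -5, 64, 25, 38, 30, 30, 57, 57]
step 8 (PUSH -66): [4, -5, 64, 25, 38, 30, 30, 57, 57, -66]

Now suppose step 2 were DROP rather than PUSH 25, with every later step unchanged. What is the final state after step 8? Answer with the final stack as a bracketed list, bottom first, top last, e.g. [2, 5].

(re-executing from step 2 with the substitution; state before step 2: [4, -5, 64])
step 2 (DROP): [4, -5]
step 3 (PUSH 38): [4, -5, 38]
step 4 (PUSH 30): [4, -5, 38, 30]
step 5 (DUP): [4, -5, 38, 30, 30]
step 6 (PUSH 57): [4, -5, 38, 30, 30, 57]
step 7 (DUP): [4, -5, 38, 30, 30, 57, 57]
step 8 (PUSH -66): [4, -5, 38, 30, 30, 57, 57, -66]

[4, -5, 38, 30, 30, 57, 57, -66]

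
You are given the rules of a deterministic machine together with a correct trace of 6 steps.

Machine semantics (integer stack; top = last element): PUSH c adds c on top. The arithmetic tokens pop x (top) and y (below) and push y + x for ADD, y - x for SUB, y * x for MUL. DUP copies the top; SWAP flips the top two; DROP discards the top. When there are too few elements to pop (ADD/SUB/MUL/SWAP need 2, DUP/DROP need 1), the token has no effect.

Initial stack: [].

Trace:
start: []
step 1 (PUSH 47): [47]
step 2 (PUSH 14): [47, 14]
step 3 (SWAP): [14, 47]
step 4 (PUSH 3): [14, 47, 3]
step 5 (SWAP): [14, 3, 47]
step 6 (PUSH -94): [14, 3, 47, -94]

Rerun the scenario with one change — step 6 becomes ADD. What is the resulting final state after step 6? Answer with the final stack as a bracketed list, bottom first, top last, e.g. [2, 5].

(re-executing from step 6 with the substitution; state before step 6: [14, 3, 47])
step 6 (ADD): [14, 50]

[14, 50]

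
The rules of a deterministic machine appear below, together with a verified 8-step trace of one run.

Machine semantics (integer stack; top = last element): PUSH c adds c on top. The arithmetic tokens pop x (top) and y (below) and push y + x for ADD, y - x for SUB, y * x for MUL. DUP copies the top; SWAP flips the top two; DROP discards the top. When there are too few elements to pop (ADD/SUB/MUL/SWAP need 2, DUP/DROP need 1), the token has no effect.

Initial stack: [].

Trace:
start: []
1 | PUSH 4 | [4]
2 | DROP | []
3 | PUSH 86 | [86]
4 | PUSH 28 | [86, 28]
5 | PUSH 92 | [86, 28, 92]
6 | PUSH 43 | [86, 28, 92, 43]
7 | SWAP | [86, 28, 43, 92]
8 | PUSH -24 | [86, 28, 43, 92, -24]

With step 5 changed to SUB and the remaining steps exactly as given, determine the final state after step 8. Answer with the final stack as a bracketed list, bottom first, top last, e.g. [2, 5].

(re-executing from step 5 with the substitution; state before step 5: [86, 28])
5 | SUB | [58]
6 | PUSH 43 | [58, 43]
7 | SWAP | [43, 58]
8 | PUSH -24 | [43, 58, -24]

[43, 58, -24]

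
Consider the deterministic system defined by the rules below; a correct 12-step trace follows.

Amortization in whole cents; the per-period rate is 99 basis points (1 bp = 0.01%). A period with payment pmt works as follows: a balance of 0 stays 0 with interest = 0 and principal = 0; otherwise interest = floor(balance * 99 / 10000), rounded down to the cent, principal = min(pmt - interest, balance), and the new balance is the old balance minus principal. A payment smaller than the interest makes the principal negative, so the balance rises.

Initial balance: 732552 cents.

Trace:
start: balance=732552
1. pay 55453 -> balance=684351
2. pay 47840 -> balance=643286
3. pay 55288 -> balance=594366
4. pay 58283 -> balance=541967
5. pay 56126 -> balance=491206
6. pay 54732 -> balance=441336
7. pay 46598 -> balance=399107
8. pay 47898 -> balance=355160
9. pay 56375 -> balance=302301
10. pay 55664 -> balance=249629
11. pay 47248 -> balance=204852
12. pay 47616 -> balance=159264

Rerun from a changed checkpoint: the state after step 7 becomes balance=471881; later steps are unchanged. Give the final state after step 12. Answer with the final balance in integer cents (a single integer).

235711

state after step 7 := balance=471881
8. pay 47898 -> balance=428654
9. pay 56375 -> balance=376522
10. pay 55664 -> balance=324585
11. pay 47248 -> balance=280550
12. pay 47616 -> balance=235711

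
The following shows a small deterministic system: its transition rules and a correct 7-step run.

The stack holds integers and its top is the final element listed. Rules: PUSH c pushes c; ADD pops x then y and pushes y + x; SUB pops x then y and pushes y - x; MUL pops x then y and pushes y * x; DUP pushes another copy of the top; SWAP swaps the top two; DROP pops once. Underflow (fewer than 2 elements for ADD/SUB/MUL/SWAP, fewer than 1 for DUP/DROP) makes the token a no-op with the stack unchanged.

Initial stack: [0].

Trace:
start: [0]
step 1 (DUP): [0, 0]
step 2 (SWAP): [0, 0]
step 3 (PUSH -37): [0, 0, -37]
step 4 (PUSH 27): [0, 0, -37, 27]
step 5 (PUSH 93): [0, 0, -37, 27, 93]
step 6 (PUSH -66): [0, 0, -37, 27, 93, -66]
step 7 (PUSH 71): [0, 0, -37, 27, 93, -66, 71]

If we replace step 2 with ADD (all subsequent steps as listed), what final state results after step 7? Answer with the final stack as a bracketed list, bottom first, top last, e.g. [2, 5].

(re-executing from step 2 with the substitution; state before step 2: [0, 0])
step 2 (ADD): [0]
step 3 (PUSH -37): [0, -37]
step 4 (PUSH 27): [0, -37, 27]
step 5 (PUSH 93): [0, -37, 27, 93]
step 6 (PUSH -66): [0, -37, 27, 93, -66]
step 7 (PUSH 71): [0, -37, 27, 93, -66, 71]

[0, -37, 27, 93, -66, 71]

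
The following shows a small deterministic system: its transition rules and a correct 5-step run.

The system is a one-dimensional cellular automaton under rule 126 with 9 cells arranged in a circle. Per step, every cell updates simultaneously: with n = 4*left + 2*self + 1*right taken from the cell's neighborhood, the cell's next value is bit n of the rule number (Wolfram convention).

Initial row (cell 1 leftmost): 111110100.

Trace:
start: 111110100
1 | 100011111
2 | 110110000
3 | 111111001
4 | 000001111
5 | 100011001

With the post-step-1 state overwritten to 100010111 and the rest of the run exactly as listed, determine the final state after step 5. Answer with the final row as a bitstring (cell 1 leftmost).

state after step 1 := 100010111
2 | 110111100
3 | 111100111
4 | 000111100
5 | 001100110

001100110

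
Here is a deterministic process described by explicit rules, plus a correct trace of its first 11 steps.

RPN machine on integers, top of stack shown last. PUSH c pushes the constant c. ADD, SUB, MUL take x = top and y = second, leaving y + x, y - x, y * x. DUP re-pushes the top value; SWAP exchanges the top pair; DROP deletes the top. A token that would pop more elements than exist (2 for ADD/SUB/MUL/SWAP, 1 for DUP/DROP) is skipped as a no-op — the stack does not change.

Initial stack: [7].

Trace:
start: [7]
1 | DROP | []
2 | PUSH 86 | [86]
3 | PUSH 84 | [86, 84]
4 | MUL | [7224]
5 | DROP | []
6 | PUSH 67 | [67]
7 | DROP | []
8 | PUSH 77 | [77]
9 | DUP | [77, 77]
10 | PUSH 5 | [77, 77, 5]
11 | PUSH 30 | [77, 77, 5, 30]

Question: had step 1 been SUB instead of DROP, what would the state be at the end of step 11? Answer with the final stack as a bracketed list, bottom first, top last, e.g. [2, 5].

(re-executing from step 1 with the substitution; state before step 1: [7])
1 | SUB | [7]
2 | PUSH 86 | [7, 86]
3 | PUSH 84 | [7, 86, 84]
4 | MUL | [7, 7224]
5 | DROP | [7]
6 | PUSH 67 | [7, 67]
7 | DROP | [7]
8 | PUSH 77 | [7, 77]
9 | DUP | [7, 77, 77]
10 | PUSH 5 | [7, 77, 77, 5]
11 | PUSH 30 | [7, 77, 77, 5, 30]

[7, 77, 77, 5, 30]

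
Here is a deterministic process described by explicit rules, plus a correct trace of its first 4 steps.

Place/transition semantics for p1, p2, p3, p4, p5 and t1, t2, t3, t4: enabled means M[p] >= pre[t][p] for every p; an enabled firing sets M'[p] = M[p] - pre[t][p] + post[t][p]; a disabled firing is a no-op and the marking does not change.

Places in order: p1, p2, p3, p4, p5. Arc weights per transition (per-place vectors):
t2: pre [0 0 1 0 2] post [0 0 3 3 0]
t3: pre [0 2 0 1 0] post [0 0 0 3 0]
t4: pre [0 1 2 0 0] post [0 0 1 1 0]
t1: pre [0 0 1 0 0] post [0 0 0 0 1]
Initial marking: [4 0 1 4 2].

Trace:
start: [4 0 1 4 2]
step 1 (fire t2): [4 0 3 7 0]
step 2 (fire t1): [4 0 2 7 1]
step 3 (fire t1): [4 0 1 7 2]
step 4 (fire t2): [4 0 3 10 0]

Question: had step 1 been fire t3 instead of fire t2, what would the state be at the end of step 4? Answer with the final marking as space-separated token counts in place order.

4 0 0 4 3

(re-executing from step 1 with the substitution; state before step 1: [4 0 1 4 2])
step 1 (fire t3): [4 0 1 4 2]
step 2 (fire t1): [4 0 0 4 3]
step 3 (fire t1): [4 0 0 4 3]
step 4 (fire t2): [4 0 0 4 3]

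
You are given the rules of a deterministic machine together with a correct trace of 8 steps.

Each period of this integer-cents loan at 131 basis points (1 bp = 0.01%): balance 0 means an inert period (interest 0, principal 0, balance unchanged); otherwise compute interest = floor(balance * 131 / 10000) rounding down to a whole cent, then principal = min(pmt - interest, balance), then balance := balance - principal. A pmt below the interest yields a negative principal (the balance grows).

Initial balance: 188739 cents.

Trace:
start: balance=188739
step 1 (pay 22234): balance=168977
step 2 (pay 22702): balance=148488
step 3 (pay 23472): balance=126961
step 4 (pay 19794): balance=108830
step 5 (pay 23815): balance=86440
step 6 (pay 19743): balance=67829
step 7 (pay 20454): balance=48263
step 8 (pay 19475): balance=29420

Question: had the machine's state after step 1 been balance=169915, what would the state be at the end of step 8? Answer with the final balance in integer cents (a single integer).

30446

state after step 1 := balance=169915
step 2 (pay 22702): balance=149438
step 3 (pay 23472): balance=127923
step 4 (pay 19794): balance=109804
step 5 (pay 23815): balance=87427
step 6 (pay 19743): balance=68829
step 7 (pay 20454): balance=49276
step 8 (pay 19475): balance=30446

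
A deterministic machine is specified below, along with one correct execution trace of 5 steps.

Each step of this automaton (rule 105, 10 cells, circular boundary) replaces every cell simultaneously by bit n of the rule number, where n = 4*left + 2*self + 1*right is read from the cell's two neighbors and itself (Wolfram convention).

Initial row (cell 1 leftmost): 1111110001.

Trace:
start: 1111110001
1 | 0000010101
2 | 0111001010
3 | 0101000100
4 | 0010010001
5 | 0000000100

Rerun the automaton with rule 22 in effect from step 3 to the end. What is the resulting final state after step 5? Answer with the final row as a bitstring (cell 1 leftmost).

1101100000

(re-executing steps 3..5 under rule 22; state before step 3: 0111001010)
3 | 1000111011
4 | 0101000000
5 | 1101100000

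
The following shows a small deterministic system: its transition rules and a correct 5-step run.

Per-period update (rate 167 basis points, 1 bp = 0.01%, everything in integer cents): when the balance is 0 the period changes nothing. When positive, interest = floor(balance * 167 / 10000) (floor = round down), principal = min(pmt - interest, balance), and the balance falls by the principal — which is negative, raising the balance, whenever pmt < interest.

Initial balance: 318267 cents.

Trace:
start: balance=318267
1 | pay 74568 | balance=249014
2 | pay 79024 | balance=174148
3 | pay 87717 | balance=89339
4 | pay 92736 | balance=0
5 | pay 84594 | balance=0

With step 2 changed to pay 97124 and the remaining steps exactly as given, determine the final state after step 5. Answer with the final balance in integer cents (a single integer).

(re-executing from step 2 with the substitution; state before step 2: balance=249014)
2 | pay 97124 | balance=156048
3 | pay 87717 | balance=70937
4 | pay 92736 | balance=0
5 | pay 84594 | balance=0

0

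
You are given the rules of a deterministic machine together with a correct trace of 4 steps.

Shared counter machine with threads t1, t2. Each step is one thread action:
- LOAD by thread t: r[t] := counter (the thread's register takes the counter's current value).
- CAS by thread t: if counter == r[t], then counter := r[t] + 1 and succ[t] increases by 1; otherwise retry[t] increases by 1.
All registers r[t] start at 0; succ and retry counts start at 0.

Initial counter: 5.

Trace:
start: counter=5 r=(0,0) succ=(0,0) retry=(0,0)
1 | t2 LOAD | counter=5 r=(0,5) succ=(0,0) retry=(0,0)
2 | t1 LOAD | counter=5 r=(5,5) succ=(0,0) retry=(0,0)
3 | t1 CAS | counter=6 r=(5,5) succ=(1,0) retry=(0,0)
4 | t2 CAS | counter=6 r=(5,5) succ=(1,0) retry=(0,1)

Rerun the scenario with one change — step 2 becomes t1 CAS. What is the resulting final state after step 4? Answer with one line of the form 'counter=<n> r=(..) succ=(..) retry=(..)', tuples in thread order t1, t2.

(re-executing from step 2 with the substitution; state before step 2: counter=5 r=(0,5) succ=(0,0) retry=(0,0))
2 | t1 CAS | counter=5 r=(0,5) succ=(0,0) retry=(1,0)
3 | t1 CAS | counter=5 r=(0,5) succ=(0,0) retry=(2,0)
4 | t2 CAS | counter=6 r=(0,5) succ=(0,1) retry=(2,0)

counter=6 r=(0,5) succ=(0,1) retry=(2,0)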